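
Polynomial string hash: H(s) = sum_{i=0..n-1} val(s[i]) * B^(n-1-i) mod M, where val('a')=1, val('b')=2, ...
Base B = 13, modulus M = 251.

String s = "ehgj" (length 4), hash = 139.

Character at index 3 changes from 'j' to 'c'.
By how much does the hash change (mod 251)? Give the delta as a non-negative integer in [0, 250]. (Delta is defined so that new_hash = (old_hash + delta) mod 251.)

Delta formula: (val(new) - val(old)) * B^(n-1-k) mod M
  val('c') - val('j') = 3 - 10 = -7
  B^(n-1-k) = 13^0 mod 251 = 1
  Delta = -7 * 1 mod 251 = 244

Answer: 244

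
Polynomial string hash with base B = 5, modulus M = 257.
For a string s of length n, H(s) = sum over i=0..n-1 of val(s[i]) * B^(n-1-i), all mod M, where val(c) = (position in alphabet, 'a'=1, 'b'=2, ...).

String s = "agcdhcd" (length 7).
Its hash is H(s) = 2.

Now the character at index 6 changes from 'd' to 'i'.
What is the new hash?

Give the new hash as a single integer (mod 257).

val('d') = 4, val('i') = 9
Position k = 6, exponent = n-1-k = 0
B^0 mod M = 5^0 mod 257 = 1
Delta = (9 - 4) * 1 mod 257 = 5
New hash = (2 + 5) mod 257 = 7

Answer: 7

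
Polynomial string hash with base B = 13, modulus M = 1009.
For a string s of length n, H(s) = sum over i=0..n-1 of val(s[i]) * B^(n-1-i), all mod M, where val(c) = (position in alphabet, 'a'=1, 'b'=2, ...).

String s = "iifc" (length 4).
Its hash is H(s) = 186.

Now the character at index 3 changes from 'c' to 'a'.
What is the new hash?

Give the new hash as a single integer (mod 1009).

Answer: 184

Derivation:
val('c') = 3, val('a') = 1
Position k = 3, exponent = n-1-k = 0
B^0 mod M = 13^0 mod 1009 = 1
Delta = (1 - 3) * 1 mod 1009 = 1007
New hash = (186 + 1007) mod 1009 = 184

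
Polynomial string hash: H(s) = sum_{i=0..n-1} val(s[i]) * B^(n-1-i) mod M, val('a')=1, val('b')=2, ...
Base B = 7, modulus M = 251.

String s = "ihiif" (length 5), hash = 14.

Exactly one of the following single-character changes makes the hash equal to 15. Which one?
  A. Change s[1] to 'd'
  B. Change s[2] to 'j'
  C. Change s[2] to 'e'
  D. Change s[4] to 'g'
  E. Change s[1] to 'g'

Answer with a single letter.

Answer: D

Derivation:
Option A: s[1]='h'->'d', delta=(4-8)*7^3 mod 251 = 134, hash=14+134 mod 251 = 148
Option B: s[2]='i'->'j', delta=(10-9)*7^2 mod 251 = 49, hash=14+49 mod 251 = 63
Option C: s[2]='i'->'e', delta=(5-9)*7^2 mod 251 = 55, hash=14+55 mod 251 = 69
Option D: s[4]='f'->'g', delta=(7-6)*7^0 mod 251 = 1, hash=14+1 mod 251 = 15 <-- target
Option E: s[1]='h'->'g', delta=(7-8)*7^3 mod 251 = 159, hash=14+159 mod 251 = 173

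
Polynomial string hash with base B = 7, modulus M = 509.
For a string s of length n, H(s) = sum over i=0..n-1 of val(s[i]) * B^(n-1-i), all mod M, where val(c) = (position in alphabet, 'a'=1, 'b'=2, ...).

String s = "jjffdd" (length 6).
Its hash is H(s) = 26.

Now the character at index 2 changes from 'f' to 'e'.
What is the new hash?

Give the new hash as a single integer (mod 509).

val('f') = 6, val('e') = 5
Position k = 2, exponent = n-1-k = 3
B^3 mod M = 7^3 mod 509 = 343
Delta = (5 - 6) * 343 mod 509 = 166
New hash = (26 + 166) mod 509 = 192

Answer: 192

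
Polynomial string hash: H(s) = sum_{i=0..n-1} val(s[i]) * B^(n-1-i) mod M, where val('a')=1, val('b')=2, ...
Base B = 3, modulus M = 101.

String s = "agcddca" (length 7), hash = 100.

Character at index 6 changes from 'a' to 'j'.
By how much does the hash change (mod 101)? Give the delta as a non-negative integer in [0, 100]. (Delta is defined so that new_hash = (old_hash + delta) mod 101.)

Delta formula: (val(new) - val(old)) * B^(n-1-k) mod M
  val('j') - val('a') = 10 - 1 = 9
  B^(n-1-k) = 3^0 mod 101 = 1
  Delta = 9 * 1 mod 101 = 9

Answer: 9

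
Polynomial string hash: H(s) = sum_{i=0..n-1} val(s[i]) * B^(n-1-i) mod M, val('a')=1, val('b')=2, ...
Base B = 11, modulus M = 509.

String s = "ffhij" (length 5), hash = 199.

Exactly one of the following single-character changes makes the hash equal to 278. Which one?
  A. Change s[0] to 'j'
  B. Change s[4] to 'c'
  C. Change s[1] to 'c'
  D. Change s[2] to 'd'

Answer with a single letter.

Option A: s[0]='f'->'j', delta=(10-6)*11^4 mod 509 = 29, hash=199+29 mod 509 = 228
Option B: s[4]='j'->'c', delta=(3-10)*11^0 mod 509 = 502, hash=199+502 mod 509 = 192
Option C: s[1]='f'->'c', delta=(3-6)*11^3 mod 509 = 79, hash=199+79 mod 509 = 278 <-- target
Option D: s[2]='h'->'d', delta=(4-8)*11^2 mod 509 = 25, hash=199+25 mod 509 = 224

Answer: C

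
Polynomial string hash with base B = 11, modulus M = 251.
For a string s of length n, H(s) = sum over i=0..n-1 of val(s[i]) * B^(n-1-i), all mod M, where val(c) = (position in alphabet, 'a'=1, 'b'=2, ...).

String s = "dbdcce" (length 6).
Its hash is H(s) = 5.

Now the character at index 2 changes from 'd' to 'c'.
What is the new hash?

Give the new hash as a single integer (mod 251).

Answer: 180

Derivation:
val('d') = 4, val('c') = 3
Position k = 2, exponent = n-1-k = 3
B^3 mod M = 11^3 mod 251 = 76
Delta = (3 - 4) * 76 mod 251 = 175
New hash = (5 + 175) mod 251 = 180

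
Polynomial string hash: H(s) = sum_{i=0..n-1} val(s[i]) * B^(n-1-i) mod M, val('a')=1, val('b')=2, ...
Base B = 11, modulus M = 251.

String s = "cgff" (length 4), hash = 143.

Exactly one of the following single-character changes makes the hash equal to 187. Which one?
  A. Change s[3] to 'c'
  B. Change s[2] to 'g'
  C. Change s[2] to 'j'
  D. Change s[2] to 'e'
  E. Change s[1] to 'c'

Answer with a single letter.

Answer: C

Derivation:
Option A: s[3]='f'->'c', delta=(3-6)*11^0 mod 251 = 248, hash=143+248 mod 251 = 140
Option B: s[2]='f'->'g', delta=(7-6)*11^1 mod 251 = 11, hash=143+11 mod 251 = 154
Option C: s[2]='f'->'j', delta=(10-6)*11^1 mod 251 = 44, hash=143+44 mod 251 = 187 <-- target
Option D: s[2]='f'->'e', delta=(5-6)*11^1 mod 251 = 240, hash=143+240 mod 251 = 132
Option E: s[1]='g'->'c', delta=(3-7)*11^2 mod 251 = 18, hash=143+18 mod 251 = 161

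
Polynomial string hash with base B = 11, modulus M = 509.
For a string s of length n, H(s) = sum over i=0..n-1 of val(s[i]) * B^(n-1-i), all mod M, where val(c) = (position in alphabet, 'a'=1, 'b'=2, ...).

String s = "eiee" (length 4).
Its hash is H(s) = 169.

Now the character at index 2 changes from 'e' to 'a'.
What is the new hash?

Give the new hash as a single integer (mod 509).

val('e') = 5, val('a') = 1
Position k = 2, exponent = n-1-k = 1
B^1 mod M = 11^1 mod 509 = 11
Delta = (1 - 5) * 11 mod 509 = 465
New hash = (169 + 465) mod 509 = 125

Answer: 125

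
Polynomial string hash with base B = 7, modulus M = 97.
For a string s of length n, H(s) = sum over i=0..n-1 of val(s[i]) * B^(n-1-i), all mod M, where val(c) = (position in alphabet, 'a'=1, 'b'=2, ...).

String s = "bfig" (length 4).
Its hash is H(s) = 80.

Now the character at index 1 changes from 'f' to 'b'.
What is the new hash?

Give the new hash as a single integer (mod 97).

Answer: 78

Derivation:
val('f') = 6, val('b') = 2
Position k = 1, exponent = n-1-k = 2
B^2 mod M = 7^2 mod 97 = 49
Delta = (2 - 6) * 49 mod 97 = 95
New hash = (80 + 95) mod 97 = 78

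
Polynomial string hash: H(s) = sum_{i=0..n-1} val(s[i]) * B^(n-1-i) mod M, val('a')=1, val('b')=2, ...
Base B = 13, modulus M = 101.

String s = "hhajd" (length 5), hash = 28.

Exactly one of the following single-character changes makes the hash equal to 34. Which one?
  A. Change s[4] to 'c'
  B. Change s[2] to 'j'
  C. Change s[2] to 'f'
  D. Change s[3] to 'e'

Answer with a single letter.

Answer: B

Derivation:
Option A: s[4]='d'->'c', delta=(3-4)*13^0 mod 101 = 100, hash=28+100 mod 101 = 27
Option B: s[2]='a'->'j', delta=(10-1)*13^2 mod 101 = 6, hash=28+6 mod 101 = 34 <-- target
Option C: s[2]='a'->'f', delta=(6-1)*13^2 mod 101 = 37, hash=28+37 mod 101 = 65
Option D: s[3]='j'->'e', delta=(5-10)*13^1 mod 101 = 36, hash=28+36 mod 101 = 64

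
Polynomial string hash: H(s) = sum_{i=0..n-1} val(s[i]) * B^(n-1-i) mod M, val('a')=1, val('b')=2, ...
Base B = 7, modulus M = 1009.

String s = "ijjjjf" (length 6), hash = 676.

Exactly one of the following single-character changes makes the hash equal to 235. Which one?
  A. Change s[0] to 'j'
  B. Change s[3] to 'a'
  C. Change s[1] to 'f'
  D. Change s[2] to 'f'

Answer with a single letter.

Answer: B

Derivation:
Option A: s[0]='i'->'j', delta=(10-9)*7^5 mod 1009 = 663, hash=676+663 mod 1009 = 330
Option B: s[3]='j'->'a', delta=(1-10)*7^2 mod 1009 = 568, hash=676+568 mod 1009 = 235 <-- target
Option C: s[1]='j'->'f', delta=(6-10)*7^4 mod 1009 = 486, hash=676+486 mod 1009 = 153
Option D: s[2]='j'->'f', delta=(6-10)*7^3 mod 1009 = 646, hash=676+646 mod 1009 = 313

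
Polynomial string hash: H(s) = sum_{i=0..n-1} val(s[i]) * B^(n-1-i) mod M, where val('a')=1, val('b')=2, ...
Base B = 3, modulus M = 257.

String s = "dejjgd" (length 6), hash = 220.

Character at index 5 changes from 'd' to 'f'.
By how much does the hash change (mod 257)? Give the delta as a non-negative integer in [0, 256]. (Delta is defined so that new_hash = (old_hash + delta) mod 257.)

Answer: 2

Derivation:
Delta formula: (val(new) - val(old)) * B^(n-1-k) mod M
  val('f') - val('d') = 6 - 4 = 2
  B^(n-1-k) = 3^0 mod 257 = 1
  Delta = 2 * 1 mod 257 = 2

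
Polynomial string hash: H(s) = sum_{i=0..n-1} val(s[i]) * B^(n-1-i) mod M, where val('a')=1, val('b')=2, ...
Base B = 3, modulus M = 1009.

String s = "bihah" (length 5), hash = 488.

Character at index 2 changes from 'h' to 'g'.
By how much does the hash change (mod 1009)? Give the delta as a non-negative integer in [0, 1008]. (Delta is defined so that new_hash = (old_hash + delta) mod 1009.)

Answer: 1000

Derivation:
Delta formula: (val(new) - val(old)) * B^(n-1-k) mod M
  val('g') - val('h') = 7 - 8 = -1
  B^(n-1-k) = 3^2 mod 1009 = 9
  Delta = -1 * 9 mod 1009 = 1000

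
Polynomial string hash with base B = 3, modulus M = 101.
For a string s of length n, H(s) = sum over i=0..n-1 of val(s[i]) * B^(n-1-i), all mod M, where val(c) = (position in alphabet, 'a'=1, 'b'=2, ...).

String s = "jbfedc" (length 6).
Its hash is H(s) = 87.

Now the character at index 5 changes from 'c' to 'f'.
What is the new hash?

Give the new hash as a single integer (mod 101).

Answer: 90

Derivation:
val('c') = 3, val('f') = 6
Position k = 5, exponent = n-1-k = 0
B^0 mod M = 3^0 mod 101 = 1
Delta = (6 - 3) * 1 mod 101 = 3
New hash = (87 + 3) mod 101 = 90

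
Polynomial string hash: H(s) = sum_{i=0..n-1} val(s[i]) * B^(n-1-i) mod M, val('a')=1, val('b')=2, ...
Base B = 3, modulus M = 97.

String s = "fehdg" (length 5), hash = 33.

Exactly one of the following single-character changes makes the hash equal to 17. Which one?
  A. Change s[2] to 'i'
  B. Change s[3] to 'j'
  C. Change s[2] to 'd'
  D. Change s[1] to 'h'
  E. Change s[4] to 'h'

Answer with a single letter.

Option A: s[2]='h'->'i', delta=(9-8)*3^2 mod 97 = 9, hash=33+9 mod 97 = 42
Option B: s[3]='d'->'j', delta=(10-4)*3^1 mod 97 = 18, hash=33+18 mod 97 = 51
Option C: s[2]='h'->'d', delta=(4-8)*3^2 mod 97 = 61, hash=33+61 mod 97 = 94
Option D: s[1]='e'->'h', delta=(8-5)*3^3 mod 97 = 81, hash=33+81 mod 97 = 17 <-- target
Option E: s[4]='g'->'h', delta=(8-7)*3^0 mod 97 = 1, hash=33+1 mod 97 = 34

Answer: D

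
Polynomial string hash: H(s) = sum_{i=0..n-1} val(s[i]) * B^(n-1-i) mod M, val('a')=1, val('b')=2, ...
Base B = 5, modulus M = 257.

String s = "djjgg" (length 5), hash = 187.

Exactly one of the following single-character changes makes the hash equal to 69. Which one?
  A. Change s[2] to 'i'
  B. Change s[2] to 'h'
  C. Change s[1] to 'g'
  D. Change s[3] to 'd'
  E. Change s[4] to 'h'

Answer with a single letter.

Option A: s[2]='j'->'i', delta=(9-10)*5^2 mod 257 = 232, hash=187+232 mod 257 = 162
Option B: s[2]='j'->'h', delta=(8-10)*5^2 mod 257 = 207, hash=187+207 mod 257 = 137
Option C: s[1]='j'->'g', delta=(7-10)*5^3 mod 257 = 139, hash=187+139 mod 257 = 69 <-- target
Option D: s[3]='g'->'d', delta=(4-7)*5^1 mod 257 = 242, hash=187+242 mod 257 = 172
Option E: s[4]='g'->'h', delta=(8-7)*5^0 mod 257 = 1, hash=187+1 mod 257 = 188

Answer: C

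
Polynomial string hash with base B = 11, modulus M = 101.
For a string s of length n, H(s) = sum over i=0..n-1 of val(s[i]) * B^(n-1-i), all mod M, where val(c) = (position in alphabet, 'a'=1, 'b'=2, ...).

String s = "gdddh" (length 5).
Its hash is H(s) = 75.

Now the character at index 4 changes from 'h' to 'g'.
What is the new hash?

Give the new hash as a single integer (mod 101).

Answer: 74

Derivation:
val('h') = 8, val('g') = 7
Position k = 4, exponent = n-1-k = 0
B^0 mod M = 11^0 mod 101 = 1
Delta = (7 - 8) * 1 mod 101 = 100
New hash = (75 + 100) mod 101 = 74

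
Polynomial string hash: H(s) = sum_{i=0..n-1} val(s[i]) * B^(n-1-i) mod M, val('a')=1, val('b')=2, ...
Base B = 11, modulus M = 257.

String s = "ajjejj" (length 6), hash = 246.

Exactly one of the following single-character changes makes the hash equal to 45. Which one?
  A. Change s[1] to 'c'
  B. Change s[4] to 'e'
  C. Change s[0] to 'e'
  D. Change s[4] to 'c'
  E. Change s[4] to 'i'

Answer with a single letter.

Answer: A

Derivation:
Option A: s[1]='j'->'c', delta=(3-10)*11^4 mod 257 = 56, hash=246+56 mod 257 = 45 <-- target
Option B: s[4]='j'->'e', delta=(5-10)*11^1 mod 257 = 202, hash=246+202 mod 257 = 191
Option C: s[0]='a'->'e', delta=(5-1)*11^5 mod 257 = 162, hash=246+162 mod 257 = 151
Option D: s[4]='j'->'c', delta=(3-10)*11^1 mod 257 = 180, hash=246+180 mod 257 = 169
Option E: s[4]='j'->'i', delta=(9-10)*11^1 mod 257 = 246, hash=246+246 mod 257 = 235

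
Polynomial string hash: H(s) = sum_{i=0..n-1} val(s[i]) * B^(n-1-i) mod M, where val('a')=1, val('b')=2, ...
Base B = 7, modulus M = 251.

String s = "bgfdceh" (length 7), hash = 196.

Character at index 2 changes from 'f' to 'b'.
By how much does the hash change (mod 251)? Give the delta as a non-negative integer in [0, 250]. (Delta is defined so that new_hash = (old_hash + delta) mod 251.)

Answer: 185

Derivation:
Delta formula: (val(new) - val(old)) * B^(n-1-k) mod M
  val('b') - val('f') = 2 - 6 = -4
  B^(n-1-k) = 7^4 mod 251 = 142
  Delta = -4 * 142 mod 251 = 185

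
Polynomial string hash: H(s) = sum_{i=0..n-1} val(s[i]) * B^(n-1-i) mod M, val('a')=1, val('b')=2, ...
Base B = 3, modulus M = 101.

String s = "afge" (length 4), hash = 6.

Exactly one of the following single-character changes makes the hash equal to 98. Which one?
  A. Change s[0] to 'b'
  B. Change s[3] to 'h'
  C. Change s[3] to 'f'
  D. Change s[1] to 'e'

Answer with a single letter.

Answer: D

Derivation:
Option A: s[0]='a'->'b', delta=(2-1)*3^3 mod 101 = 27, hash=6+27 mod 101 = 33
Option B: s[3]='e'->'h', delta=(8-5)*3^0 mod 101 = 3, hash=6+3 mod 101 = 9
Option C: s[3]='e'->'f', delta=(6-5)*3^0 mod 101 = 1, hash=6+1 mod 101 = 7
Option D: s[1]='f'->'e', delta=(5-6)*3^2 mod 101 = 92, hash=6+92 mod 101 = 98 <-- target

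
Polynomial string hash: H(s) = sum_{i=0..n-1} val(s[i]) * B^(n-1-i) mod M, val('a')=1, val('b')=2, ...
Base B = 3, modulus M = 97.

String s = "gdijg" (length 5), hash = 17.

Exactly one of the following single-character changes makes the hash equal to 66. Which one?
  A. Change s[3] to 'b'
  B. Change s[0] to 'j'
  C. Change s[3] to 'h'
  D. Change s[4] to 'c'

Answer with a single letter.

Option A: s[3]='j'->'b', delta=(2-10)*3^1 mod 97 = 73, hash=17+73 mod 97 = 90
Option B: s[0]='g'->'j', delta=(10-7)*3^4 mod 97 = 49, hash=17+49 mod 97 = 66 <-- target
Option C: s[3]='j'->'h', delta=(8-10)*3^1 mod 97 = 91, hash=17+91 mod 97 = 11
Option D: s[4]='g'->'c', delta=(3-7)*3^0 mod 97 = 93, hash=17+93 mod 97 = 13

Answer: B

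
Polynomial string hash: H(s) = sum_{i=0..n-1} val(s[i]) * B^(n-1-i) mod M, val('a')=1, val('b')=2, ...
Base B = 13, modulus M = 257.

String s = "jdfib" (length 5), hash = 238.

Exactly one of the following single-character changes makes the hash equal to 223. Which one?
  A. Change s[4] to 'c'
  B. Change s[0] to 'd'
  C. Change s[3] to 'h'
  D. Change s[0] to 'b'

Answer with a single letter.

Answer: D

Derivation:
Option A: s[4]='b'->'c', delta=(3-2)*13^0 mod 257 = 1, hash=238+1 mod 257 = 239
Option B: s[0]='j'->'d', delta=(4-10)*13^4 mod 257 = 53, hash=238+53 mod 257 = 34
Option C: s[3]='i'->'h', delta=(8-9)*13^1 mod 257 = 244, hash=238+244 mod 257 = 225
Option D: s[0]='j'->'b', delta=(2-10)*13^4 mod 257 = 242, hash=238+242 mod 257 = 223 <-- target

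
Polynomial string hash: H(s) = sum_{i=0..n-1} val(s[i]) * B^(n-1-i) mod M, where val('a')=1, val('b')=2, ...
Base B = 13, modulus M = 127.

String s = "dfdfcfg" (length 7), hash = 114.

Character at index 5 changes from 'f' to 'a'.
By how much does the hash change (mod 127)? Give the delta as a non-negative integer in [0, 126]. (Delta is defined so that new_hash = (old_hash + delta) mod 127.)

Delta formula: (val(new) - val(old)) * B^(n-1-k) mod M
  val('a') - val('f') = 1 - 6 = -5
  B^(n-1-k) = 13^1 mod 127 = 13
  Delta = -5 * 13 mod 127 = 62

Answer: 62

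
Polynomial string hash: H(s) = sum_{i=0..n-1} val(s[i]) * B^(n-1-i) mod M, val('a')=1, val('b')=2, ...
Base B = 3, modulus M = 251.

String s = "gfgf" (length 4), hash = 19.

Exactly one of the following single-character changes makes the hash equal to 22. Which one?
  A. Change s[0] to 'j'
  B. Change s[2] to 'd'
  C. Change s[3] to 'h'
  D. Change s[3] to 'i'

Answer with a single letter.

Answer: D

Derivation:
Option A: s[0]='g'->'j', delta=(10-7)*3^3 mod 251 = 81, hash=19+81 mod 251 = 100
Option B: s[2]='g'->'d', delta=(4-7)*3^1 mod 251 = 242, hash=19+242 mod 251 = 10
Option C: s[3]='f'->'h', delta=(8-6)*3^0 mod 251 = 2, hash=19+2 mod 251 = 21
Option D: s[3]='f'->'i', delta=(9-6)*3^0 mod 251 = 3, hash=19+3 mod 251 = 22 <-- target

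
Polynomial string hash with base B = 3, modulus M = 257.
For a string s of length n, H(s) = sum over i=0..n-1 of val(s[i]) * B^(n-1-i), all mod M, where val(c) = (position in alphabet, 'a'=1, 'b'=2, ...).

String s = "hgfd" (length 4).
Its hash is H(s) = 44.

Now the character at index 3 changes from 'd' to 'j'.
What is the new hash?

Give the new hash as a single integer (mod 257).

Answer: 50

Derivation:
val('d') = 4, val('j') = 10
Position k = 3, exponent = n-1-k = 0
B^0 mod M = 3^0 mod 257 = 1
Delta = (10 - 4) * 1 mod 257 = 6
New hash = (44 + 6) mod 257 = 50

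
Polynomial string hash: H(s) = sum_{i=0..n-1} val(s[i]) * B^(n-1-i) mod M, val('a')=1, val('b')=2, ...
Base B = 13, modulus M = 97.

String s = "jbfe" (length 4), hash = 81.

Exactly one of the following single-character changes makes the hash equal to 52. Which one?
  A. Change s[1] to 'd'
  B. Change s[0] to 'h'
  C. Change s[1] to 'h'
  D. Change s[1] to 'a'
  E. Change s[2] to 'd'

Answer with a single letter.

Option A: s[1]='b'->'d', delta=(4-2)*13^2 mod 97 = 47, hash=81+47 mod 97 = 31
Option B: s[0]='j'->'h', delta=(8-10)*13^3 mod 97 = 68, hash=81+68 mod 97 = 52 <-- target
Option C: s[1]='b'->'h', delta=(8-2)*13^2 mod 97 = 44, hash=81+44 mod 97 = 28
Option D: s[1]='b'->'a', delta=(1-2)*13^2 mod 97 = 25, hash=81+25 mod 97 = 9
Option E: s[2]='f'->'d', delta=(4-6)*13^1 mod 97 = 71, hash=81+71 mod 97 = 55

Answer: B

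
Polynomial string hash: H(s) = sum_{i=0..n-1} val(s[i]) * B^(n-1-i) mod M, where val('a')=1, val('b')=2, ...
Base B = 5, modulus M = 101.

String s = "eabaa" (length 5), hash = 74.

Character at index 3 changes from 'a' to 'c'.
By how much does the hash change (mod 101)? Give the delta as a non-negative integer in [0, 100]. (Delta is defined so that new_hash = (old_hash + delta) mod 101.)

Answer: 10

Derivation:
Delta formula: (val(new) - val(old)) * B^(n-1-k) mod M
  val('c') - val('a') = 3 - 1 = 2
  B^(n-1-k) = 5^1 mod 101 = 5
  Delta = 2 * 5 mod 101 = 10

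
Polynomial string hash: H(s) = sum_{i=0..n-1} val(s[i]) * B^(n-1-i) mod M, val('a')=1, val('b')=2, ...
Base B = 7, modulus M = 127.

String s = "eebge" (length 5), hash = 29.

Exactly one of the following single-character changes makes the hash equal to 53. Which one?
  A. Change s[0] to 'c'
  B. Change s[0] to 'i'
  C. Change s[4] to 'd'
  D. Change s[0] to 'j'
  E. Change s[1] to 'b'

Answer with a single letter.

Answer: A

Derivation:
Option A: s[0]='e'->'c', delta=(3-5)*7^4 mod 127 = 24, hash=29+24 mod 127 = 53 <-- target
Option B: s[0]='e'->'i', delta=(9-5)*7^4 mod 127 = 79, hash=29+79 mod 127 = 108
Option C: s[4]='e'->'d', delta=(4-5)*7^0 mod 127 = 126, hash=29+126 mod 127 = 28
Option D: s[0]='e'->'j', delta=(10-5)*7^4 mod 127 = 67, hash=29+67 mod 127 = 96
Option E: s[1]='e'->'b', delta=(2-5)*7^3 mod 127 = 114, hash=29+114 mod 127 = 16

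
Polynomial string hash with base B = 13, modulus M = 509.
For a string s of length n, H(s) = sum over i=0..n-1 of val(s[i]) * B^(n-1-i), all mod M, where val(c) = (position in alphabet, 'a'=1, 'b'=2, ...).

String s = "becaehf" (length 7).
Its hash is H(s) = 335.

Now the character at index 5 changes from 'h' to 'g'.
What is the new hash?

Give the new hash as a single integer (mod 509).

val('h') = 8, val('g') = 7
Position k = 5, exponent = n-1-k = 1
B^1 mod M = 13^1 mod 509 = 13
Delta = (7 - 8) * 13 mod 509 = 496
New hash = (335 + 496) mod 509 = 322

Answer: 322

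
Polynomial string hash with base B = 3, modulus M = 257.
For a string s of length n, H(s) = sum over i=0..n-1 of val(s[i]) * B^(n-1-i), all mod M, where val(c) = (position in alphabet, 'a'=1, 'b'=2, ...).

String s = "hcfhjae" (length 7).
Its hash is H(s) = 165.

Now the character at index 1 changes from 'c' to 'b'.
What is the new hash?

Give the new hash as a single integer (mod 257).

val('c') = 3, val('b') = 2
Position k = 1, exponent = n-1-k = 5
B^5 mod M = 3^5 mod 257 = 243
Delta = (2 - 3) * 243 mod 257 = 14
New hash = (165 + 14) mod 257 = 179

Answer: 179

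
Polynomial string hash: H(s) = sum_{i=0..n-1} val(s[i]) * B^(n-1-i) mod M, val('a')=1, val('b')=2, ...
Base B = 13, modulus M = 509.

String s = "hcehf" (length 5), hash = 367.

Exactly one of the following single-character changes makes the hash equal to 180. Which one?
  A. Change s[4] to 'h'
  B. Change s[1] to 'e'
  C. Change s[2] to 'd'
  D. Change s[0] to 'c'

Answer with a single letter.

Option A: s[4]='f'->'h', delta=(8-6)*13^0 mod 509 = 2, hash=367+2 mod 509 = 369
Option B: s[1]='c'->'e', delta=(5-3)*13^3 mod 509 = 322, hash=367+322 mod 509 = 180 <-- target
Option C: s[2]='e'->'d', delta=(4-5)*13^2 mod 509 = 340, hash=367+340 mod 509 = 198
Option D: s[0]='h'->'c', delta=(3-8)*13^4 mod 509 = 224, hash=367+224 mod 509 = 82

Answer: B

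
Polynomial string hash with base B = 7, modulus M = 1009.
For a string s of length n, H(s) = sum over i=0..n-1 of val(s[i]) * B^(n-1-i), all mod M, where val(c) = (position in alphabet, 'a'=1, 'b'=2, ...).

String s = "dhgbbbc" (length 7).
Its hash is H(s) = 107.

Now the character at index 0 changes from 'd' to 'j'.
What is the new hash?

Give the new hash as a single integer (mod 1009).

val('d') = 4, val('j') = 10
Position k = 0, exponent = n-1-k = 6
B^6 mod M = 7^6 mod 1009 = 605
Delta = (10 - 4) * 605 mod 1009 = 603
New hash = (107 + 603) mod 1009 = 710

Answer: 710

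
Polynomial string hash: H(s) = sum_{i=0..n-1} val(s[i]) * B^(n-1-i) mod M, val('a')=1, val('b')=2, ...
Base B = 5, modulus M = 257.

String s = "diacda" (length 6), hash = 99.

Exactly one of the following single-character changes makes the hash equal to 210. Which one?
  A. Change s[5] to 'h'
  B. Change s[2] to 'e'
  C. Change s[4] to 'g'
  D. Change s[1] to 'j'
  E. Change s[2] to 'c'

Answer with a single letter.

Option A: s[5]='a'->'h', delta=(8-1)*5^0 mod 257 = 7, hash=99+7 mod 257 = 106
Option B: s[2]='a'->'e', delta=(5-1)*5^3 mod 257 = 243, hash=99+243 mod 257 = 85
Option C: s[4]='d'->'g', delta=(7-4)*5^1 mod 257 = 15, hash=99+15 mod 257 = 114
Option D: s[1]='i'->'j', delta=(10-9)*5^4 mod 257 = 111, hash=99+111 mod 257 = 210 <-- target
Option E: s[2]='a'->'c', delta=(3-1)*5^3 mod 257 = 250, hash=99+250 mod 257 = 92

Answer: D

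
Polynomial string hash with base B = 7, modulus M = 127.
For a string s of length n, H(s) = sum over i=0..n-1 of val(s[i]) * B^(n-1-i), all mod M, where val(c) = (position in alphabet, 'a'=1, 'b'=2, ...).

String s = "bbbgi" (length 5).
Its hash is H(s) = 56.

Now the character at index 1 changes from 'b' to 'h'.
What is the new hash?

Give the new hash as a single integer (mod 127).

Answer: 82

Derivation:
val('b') = 2, val('h') = 8
Position k = 1, exponent = n-1-k = 3
B^3 mod M = 7^3 mod 127 = 89
Delta = (8 - 2) * 89 mod 127 = 26
New hash = (56 + 26) mod 127 = 82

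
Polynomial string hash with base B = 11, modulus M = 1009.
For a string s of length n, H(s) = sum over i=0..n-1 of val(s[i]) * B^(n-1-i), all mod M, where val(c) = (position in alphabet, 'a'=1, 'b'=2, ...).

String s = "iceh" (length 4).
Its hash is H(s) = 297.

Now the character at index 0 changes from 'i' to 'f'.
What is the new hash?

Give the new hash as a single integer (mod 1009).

val('i') = 9, val('f') = 6
Position k = 0, exponent = n-1-k = 3
B^3 mod M = 11^3 mod 1009 = 322
Delta = (6 - 9) * 322 mod 1009 = 43
New hash = (297 + 43) mod 1009 = 340

Answer: 340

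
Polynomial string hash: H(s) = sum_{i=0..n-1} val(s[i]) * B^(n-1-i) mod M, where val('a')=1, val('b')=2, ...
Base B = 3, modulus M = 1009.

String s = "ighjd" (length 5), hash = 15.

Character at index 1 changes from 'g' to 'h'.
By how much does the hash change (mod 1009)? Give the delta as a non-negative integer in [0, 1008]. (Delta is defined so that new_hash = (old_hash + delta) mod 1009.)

Delta formula: (val(new) - val(old)) * B^(n-1-k) mod M
  val('h') - val('g') = 8 - 7 = 1
  B^(n-1-k) = 3^3 mod 1009 = 27
  Delta = 1 * 27 mod 1009 = 27

Answer: 27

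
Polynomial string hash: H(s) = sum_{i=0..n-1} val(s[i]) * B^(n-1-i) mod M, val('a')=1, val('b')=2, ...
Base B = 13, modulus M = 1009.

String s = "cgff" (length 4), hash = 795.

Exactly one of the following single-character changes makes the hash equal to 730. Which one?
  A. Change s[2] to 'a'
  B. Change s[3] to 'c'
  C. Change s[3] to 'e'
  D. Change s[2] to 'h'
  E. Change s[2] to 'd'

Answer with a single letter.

Option A: s[2]='f'->'a', delta=(1-6)*13^1 mod 1009 = 944, hash=795+944 mod 1009 = 730 <-- target
Option B: s[3]='f'->'c', delta=(3-6)*13^0 mod 1009 = 1006, hash=795+1006 mod 1009 = 792
Option C: s[3]='f'->'e', delta=(5-6)*13^0 mod 1009 = 1008, hash=795+1008 mod 1009 = 794
Option D: s[2]='f'->'h', delta=(8-6)*13^1 mod 1009 = 26, hash=795+26 mod 1009 = 821
Option E: s[2]='f'->'d', delta=(4-6)*13^1 mod 1009 = 983, hash=795+983 mod 1009 = 769

Answer: A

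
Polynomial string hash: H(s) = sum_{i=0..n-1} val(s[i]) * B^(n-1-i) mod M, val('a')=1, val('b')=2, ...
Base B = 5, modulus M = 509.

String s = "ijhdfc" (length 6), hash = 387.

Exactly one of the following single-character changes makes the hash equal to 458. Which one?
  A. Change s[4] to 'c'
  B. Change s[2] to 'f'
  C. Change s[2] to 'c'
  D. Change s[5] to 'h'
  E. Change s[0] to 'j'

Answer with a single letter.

Answer: E

Derivation:
Option A: s[4]='f'->'c', delta=(3-6)*5^1 mod 509 = 494, hash=387+494 mod 509 = 372
Option B: s[2]='h'->'f', delta=(6-8)*5^3 mod 509 = 259, hash=387+259 mod 509 = 137
Option C: s[2]='h'->'c', delta=(3-8)*5^3 mod 509 = 393, hash=387+393 mod 509 = 271
Option D: s[5]='c'->'h', delta=(8-3)*5^0 mod 509 = 5, hash=387+5 mod 509 = 392
Option E: s[0]='i'->'j', delta=(10-9)*5^5 mod 509 = 71, hash=387+71 mod 509 = 458 <-- target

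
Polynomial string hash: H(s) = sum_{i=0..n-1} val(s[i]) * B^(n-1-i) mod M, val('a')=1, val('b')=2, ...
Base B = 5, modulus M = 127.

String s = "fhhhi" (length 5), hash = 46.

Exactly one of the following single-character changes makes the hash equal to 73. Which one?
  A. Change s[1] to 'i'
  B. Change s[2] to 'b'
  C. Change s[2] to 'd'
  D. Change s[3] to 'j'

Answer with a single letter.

Option A: s[1]='h'->'i', delta=(9-8)*5^3 mod 127 = 125, hash=46+125 mod 127 = 44
Option B: s[2]='h'->'b', delta=(2-8)*5^2 mod 127 = 104, hash=46+104 mod 127 = 23
Option C: s[2]='h'->'d', delta=(4-8)*5^2 mod 127 = 27, hash=46+27 mod 127 = 73 <-- target
Option D: s[3]='h'->'j', delta=(10-8)*5^1 mod 127 = 10, hash=46+10 mod 127 = 56

Answer: C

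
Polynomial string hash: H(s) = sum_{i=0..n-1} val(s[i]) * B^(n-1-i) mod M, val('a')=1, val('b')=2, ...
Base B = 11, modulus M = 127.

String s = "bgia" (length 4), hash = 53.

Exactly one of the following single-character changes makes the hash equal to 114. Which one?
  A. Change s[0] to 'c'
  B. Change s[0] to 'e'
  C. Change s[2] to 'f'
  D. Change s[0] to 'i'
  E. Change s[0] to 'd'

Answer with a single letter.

Option A: s[0]='b'->'c', delta=(3-2)*11^3 mod 127 = 61, hash=53+61 mod 127 = 114 <-- target
Option B: s[0]='b'->'e', delta=(5-2)*11^3 mod 127 = 56, hash=53+56 mod 127 = 109
Option C: s[2]='i'->'f', delta=(6-9)*11^1 mod 127 = 94, hash=53+94 mod 127 = 20
Option D: s[0]='b'->'i', delta=(9-2)*11^3 mod 127 = 46, hash=53+46 mod 127 = 99
Option E: s[0]='b'->'d', delta=(4-2)*11^3 mod 127 = 122, hash=53+122 mod 127 = 48

Answer: A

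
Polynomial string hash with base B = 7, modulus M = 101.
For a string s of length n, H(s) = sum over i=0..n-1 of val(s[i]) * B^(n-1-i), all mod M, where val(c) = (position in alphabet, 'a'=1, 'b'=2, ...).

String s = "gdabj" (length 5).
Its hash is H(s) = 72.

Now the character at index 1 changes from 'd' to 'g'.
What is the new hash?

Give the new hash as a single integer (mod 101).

val('d') = 4, val('g') = 7
Position k = 1, exponent = n-1-k = 3
B^3 mod M = 7^3 mod 101 = 40
Delta = (7 - 4) * 40 mod 101 = 19
New hash = (72 + 19) mod 101 = 91

Answer: 91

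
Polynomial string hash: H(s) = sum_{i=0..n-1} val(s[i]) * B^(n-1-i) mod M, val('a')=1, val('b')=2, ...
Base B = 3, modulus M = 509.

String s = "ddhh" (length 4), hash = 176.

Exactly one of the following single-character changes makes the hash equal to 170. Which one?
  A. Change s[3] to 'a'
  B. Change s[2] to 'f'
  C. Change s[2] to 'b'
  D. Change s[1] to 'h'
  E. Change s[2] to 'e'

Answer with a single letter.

Answer: B

Derivation:
Option A: s[3]='h'->'a', delta=(1-8)*3^0 mod 509 = 502, hash=176+502 mod 509 = 169
Option B: s[2]='h'->'f', delta=(6-8)*3^1 mod 509 = 503, hash=176+503 mod 509 = 170 <-- target
Option C: s[2]='h'->'b', delta=(2-8)*3^1 mod 509 = 491, hash=176+491 mod 509 = 158
Option D: s[1]='d'->'h', delta=(8-4)*3^2 mod 509 = 36, hash=176+36 mod 509 = 212
Option E: s[2]='h'->'e', delta=(5-8)*3^1 mod 509 = 500, hash=176+500 mod 509 = 167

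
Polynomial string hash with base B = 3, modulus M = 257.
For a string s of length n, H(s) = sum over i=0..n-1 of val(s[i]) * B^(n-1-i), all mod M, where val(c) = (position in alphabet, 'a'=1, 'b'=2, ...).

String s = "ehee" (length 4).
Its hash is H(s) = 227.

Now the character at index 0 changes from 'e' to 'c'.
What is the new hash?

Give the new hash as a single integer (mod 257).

Answer: 173

Derivation:
val('e') = 5, val('c') = 3
Position k = 0, exponent = n-1-k = 3
B^3 mod M = 3^3 mod 257 = 27
Delta = (3 - 5) * 27 mod 257 = 203
New hash = (227 + 203) mod 257 = 173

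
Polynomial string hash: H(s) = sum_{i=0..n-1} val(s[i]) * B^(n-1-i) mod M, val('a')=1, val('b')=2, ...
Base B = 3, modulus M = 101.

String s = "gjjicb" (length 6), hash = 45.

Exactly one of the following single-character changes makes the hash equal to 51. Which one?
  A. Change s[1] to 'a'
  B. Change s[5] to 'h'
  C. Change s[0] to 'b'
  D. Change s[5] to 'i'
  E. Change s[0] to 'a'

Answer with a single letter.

Answer: B

Derivation:
Option A: s[1]='j'->'a', delta=(1-10)*3^4 mod 101 = 79, hash=45+79 mod 101 = 23
Option B: s[5]='b'->'h', delta=(8-2)*3^0 mod 101 = 6, hash=45+6 mod 101 = 51 <-- target
Option C: s[0]='g'->'b', delta=(2-7)*3^5 mod 101 = 98, hash=45+98 mod 101 = 42
Option D: s[5]='b'->'i', delta=(9-2)*3^0 mod 101 = 7, hash=45+7 mod 101 = 52
Option E: s[0]='g'->'a', delta=(1-7)*3^5 mod 101 = 57, hash=45+57 mod 101 = 1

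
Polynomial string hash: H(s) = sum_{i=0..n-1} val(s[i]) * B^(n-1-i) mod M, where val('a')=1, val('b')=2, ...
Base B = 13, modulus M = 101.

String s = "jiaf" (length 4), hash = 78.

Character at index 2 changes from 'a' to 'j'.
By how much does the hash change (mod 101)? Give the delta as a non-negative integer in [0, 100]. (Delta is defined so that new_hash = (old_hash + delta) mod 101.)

Delta formula: (val(new) - val(old)) * B^(n-1-k) mod M
  val('j') - val('a') = 10 - 1 = 9
  B^(n-1-k) = 13^1 mod 101 = 13
  Delta = 9 * 13 mod 101 = 16

Answer: 16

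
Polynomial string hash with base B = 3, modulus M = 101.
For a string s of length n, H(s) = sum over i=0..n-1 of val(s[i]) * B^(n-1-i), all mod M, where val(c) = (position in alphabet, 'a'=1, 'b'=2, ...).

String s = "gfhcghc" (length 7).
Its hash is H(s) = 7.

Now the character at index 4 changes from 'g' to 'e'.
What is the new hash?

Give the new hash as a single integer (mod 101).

val('g') = 7, val('e') = 5
Position k = 4, exponent = n-1-k = 2
B^2 mod M = 3^2 mod 101 = 9
Delta = (5 - 7) * 9 mod 101 = 83
New hash = (7 + 83) mod 101 = 90

Answer: 90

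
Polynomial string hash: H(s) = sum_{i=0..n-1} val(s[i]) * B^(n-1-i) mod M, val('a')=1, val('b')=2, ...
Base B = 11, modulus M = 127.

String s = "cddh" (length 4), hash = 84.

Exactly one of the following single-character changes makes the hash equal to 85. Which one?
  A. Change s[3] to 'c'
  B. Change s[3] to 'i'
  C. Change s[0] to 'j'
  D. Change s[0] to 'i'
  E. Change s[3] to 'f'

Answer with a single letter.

Option A: s[3]='h'->'c', delta=(3-8)*11^0 mod 127 = 122, hash=84+122 mod 127 = 79
Option B: s[3]='h'->'i', delta=(9-8)*11^0 mod 127 = 1, hash=84+1 mod 127 = 85 <-- target
Option C: s[0]='c'->'j', delta=(10-3)*11^3 mod 127 = 46, hash=84+46 mod 127 = 3
Option D: s[0]='c'->'i', delta=(9-3)*11^3 mod 127 = 112, hash=84+112 mod 127 = 69
Option E: s[3]='h'->'f', delta=(6-8)*11^0 mod 127 = 125, hash=84+125 mod 127 = 82

Answer: B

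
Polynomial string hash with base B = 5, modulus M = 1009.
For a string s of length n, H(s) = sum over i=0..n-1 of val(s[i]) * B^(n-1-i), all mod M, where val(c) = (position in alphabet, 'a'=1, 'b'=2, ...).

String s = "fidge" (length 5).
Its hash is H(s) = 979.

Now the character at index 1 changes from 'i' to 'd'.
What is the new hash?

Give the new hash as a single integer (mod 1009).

val('i') = 9, val('d') = 4
Position k = 1, exponent = n-1-k = 3
B^3 mod M = 5^3 mod 1009 = 125
Delta = (4 - 9) * 125 mod 1009 = 384
New hash = (979 + 384) mod 1009 = 354

Answer: 354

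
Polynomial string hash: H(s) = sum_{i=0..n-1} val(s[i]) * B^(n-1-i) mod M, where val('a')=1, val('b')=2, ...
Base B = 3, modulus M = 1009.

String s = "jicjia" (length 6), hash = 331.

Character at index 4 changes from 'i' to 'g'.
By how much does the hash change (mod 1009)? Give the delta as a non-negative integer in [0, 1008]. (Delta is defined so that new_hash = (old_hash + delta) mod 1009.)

Answer: 1003

Derivation:
Delta formula: (val(new) - val(old)) * B^(n-1-k) mod M
  val('g') - val('i') = 7 - 9 = -2
  B^(n-1-k) = 3^1 mod 1009 = 3
  Delta = -2 * 3 mod 1009 = 1003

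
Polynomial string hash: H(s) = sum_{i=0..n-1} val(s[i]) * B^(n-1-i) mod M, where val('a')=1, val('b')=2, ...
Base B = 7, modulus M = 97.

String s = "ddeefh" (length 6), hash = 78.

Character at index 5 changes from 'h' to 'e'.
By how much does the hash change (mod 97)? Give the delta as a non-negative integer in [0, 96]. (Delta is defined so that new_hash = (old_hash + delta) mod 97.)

Delta formula: (val(new) - val(old)) * B^(n-1-k) mod M
  val('e') - val('h') = 5 - 8 = -3
  B^(n-1-k) = 7^0 mod 97 = 1
  Delta = -3 * 1 mod 97 = 94

Answer: 94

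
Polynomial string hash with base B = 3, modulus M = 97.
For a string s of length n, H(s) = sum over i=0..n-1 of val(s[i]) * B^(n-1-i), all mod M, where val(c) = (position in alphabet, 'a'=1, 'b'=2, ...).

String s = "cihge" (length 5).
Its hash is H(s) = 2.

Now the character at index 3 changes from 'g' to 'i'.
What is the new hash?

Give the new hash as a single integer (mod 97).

Answer: 8

Derivation:
val('g') = 7, val('i') = 9
Position k = 3, exponent = n-1-k = 1
B^1 mod M = 3^1 mod 97 = 3
Delta = (9 - 7) * 3 mod 97 = 6
New hash = (2 + 6) mod 97 = 8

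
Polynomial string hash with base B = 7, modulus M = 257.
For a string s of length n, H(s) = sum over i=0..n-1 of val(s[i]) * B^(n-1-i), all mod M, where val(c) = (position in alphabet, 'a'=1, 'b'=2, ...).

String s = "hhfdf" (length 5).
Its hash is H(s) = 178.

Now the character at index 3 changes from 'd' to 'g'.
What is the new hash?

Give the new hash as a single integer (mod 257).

val('d') = 4, val('g') = 7
Position k = 3, exponent = n-1-k = 1
B^1 mod M = 7^1 mod 257 = 7
Delta = (7 - 4) * 7 mod 257 = 21
New hash = (178 + 21) mod 257 = 199

Answer: 199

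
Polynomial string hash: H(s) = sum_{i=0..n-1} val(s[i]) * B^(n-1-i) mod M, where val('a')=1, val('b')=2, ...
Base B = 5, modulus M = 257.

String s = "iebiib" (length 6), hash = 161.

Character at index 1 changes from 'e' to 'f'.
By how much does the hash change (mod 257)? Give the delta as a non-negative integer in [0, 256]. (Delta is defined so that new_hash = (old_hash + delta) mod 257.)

Answer: 111

Derivation:
Delta formula: (val(new) - val(old)) * B^(n-1-k) mod M
  val('f') - val('e') = 6 - 5 = 1
  B^(n-1-k) = 5^4 mod 257 = 111
  Delta = 1 * 111 mod 257 = 111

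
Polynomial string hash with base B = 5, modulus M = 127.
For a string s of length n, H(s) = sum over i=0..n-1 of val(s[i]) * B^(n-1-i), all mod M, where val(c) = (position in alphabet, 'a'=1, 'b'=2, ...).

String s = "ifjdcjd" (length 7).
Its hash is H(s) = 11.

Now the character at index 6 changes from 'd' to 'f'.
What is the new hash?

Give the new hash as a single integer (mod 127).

Answer: 13

Derivation:
val('d') = 4, val('f') = 6
Position k = 6, exponent = n-1-k = 0
B^0 mod M = 5^0 mod 127 = 1
Delta = (6 - 4) * 1 mod 127 = 2
New hash = (11 + 2) mod 127 = 13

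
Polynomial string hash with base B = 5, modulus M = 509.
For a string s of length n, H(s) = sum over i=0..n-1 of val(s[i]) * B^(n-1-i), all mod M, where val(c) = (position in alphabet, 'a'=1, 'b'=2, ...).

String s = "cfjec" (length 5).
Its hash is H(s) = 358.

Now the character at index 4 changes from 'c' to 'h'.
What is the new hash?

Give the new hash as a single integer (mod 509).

val('c') = 3, val('h') = 8
Position k = 4, exponent = n-1-k = 0
B^0 mod M = 5^0 mod 509 = 1
Delta = (8 - 3) * 1 mod 509 = 5
New hash = (358 + 5) mod 509 = 363

Answer: 363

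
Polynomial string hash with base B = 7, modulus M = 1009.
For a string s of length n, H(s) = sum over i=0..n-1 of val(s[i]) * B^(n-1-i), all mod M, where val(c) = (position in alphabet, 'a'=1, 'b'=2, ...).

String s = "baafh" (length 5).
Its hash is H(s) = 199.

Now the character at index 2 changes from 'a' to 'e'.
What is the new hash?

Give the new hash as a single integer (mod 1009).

val('a') = 1, val('e') = 5
Position k = 2, exponent = n-1-k = 2
B^2 mod M = 7^2 mod 1009 = 49
Delta = (5 - 1) * 49 mod 1009 = 196
New hash = (199 + 196) mod 1009 = 395

Answer: 395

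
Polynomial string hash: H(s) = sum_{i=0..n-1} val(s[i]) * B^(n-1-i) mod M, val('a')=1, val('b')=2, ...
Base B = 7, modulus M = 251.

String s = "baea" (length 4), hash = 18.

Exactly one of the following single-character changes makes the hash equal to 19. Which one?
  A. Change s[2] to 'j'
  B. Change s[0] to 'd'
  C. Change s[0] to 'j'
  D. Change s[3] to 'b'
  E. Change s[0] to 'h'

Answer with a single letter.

Option A: s[2]='e'->'j', delta=(10-5)*7^1 mod 251 = 35, hash=18+35 mod 251 = 53
Option B: s[0]='b'->'d', delta=(4-2)*7^3 mod 251 = 184, hash=18+184 mod 251 = 202
Option C: s[0]='b'->'j', delta=(10-2)*7^3 mod 251 = 234, hash=18+234 mod 251 = 1
Option D: s[3]='a'->'b', delta=(2-1)*7^0 mod 251 = 1, hash=18+1 mod 251 = 19 <-- target
Option E: s[0]='b'->'h', delta=(8-2)*7^3 mod 251 = 50, hash=18+50 mod 251 = 68

Answer: D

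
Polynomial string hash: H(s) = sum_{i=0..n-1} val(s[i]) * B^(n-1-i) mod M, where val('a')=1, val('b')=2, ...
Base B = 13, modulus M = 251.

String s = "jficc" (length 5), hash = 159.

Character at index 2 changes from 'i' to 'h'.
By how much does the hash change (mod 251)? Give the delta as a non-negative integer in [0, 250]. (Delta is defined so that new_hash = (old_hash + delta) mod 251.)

Delta formula: (val(new) - val(old)) * B^(n-1-k) mod M
  val('h') - val('i') = 8 - 9 = -1
  B^(n-1-k) = 13^2 mod 251 = 169
  Delta = -1 * 169 mod 251 = 82

Answer: 82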